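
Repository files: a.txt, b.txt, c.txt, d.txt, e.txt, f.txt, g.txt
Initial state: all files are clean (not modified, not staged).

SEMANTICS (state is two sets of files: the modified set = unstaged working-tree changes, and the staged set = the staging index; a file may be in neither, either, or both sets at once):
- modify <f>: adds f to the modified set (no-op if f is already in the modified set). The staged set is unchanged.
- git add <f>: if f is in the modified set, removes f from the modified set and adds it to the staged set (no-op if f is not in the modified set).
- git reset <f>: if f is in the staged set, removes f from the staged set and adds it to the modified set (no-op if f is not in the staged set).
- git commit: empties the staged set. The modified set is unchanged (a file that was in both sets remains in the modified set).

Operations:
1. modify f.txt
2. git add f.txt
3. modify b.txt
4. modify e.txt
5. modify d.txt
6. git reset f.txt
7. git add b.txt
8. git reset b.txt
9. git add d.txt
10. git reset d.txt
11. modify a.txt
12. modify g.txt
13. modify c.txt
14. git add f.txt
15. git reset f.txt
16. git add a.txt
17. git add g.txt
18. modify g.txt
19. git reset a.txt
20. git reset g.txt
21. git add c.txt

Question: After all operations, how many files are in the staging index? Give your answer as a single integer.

After op 1 (modify f.txt): modified={f.txt} staged={none}
After op 2 (git add f.txt): modified={none} staged={f.txt}
After op 3 (modify b.txt): modified={b.txt} staged={f.txt}
After op 4 (modify e.txt): modified={b.txt, e.txt} staged={f.txt}
After op 5 (modify d.txt): modified={b.txt, d.txt, e.txt} staged={f.txt}
After op 6 (git reset f.txt): modified={b.txt, d.txt, e.txt, f.txt} staged={none}
After op 7 (git add b.txt): modified={d.txt, e.txt, f.txt} staged={b.txt}
After op 8 (git reset b.txt): modified={b.txt, d.txt, e.txt, f.txt} staged={none}
After op 9 (git add d.txt): modified={b.txt, e.txt, f.txt} staged={d.txt}
After op 10 (git reset d.txt): modified={b.txt, d.txt, e.txt, f.txt} staged={none}
After op 11 (modify a.txt): modified={a.txt, b.txt, d.txt, e.txt, f.txt} staged={none}
After op 12 (modify g.txt): modified={a.txt, b.txt, d.txt, e.txt, f.txt, g.txt} staged={none}
After op 13 (modify c.txt): modified={a.txt, b.txt, c.txt, d.txt, e.txt, f.txt, g.txt} staged={none}
After op 14 (git add f.txt): modified={a.txt, b.txt, c.txt, d.txt, e.txt, g.txt} staged={f.txt}
After op 15 (git reset f.txt): modified={a.txt, b.txt, c.txt, d.txt, e.txt, f.txt, g.txt} staged={none}
After op 16 (git add a.txt): modified={b.txt, c.txt, d.txt, e.txt, f.txt, g.txt} staged={a.txt}
After op 17 (git add g.txt): modified={b.txt, c.txt, d.txt, e.txt, f.txt} staged={a.txt, g.txt}
After op 18 (modify g.txt): modified={b.txt, c.txt, d.txt, e.txt, f.txt, g.txt} staged={a.txt, g.txt}
After op 19 (git reset a.txt): modified={a.txt, b.txt, c.txt, d.txt, e.txt, f.txt, g.txt} staged={g.txt}
After op 20 (git reset g.txt): modified={a.txt, b.txt, c.txt, d.txt, e.txt, f.txt, g.txt} staged={none}
After op 21 (git add c.txt): modified={a.txt, b.txt, d.txt, e.txt, f.txt, g.txt} staged={c.txt}
Final staged set: {c.txt} -> count=1

Answer: 1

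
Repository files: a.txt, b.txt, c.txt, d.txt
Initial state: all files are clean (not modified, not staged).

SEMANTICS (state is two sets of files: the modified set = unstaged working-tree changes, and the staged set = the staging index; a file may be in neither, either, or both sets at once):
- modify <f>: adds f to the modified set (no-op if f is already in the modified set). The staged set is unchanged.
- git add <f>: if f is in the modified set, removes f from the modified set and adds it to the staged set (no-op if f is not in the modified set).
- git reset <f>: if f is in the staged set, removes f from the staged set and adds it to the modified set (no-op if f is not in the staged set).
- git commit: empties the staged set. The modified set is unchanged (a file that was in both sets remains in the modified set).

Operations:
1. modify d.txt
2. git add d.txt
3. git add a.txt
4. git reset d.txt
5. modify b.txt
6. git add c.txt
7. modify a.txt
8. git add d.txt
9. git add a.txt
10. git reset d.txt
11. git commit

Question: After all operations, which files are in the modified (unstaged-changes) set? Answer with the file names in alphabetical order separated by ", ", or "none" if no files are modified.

Answer: b.txt, d.txt

Derivation:
After op 1 (modify d.txt): modified={d.txt} staged={none}
After op 2 (git add d.txt): modified={none} staged={d.txt}
After op 3 (git add a.txt): modified={none} staged={d.txt}
After op 4 (git reset d.txt): modified={d.txt} staged={none}
After op 5 (modify b.txt): modified={b.txt, d.txt} staged={none}
After op 6 (git add c.txt): modified={b.txt, d.txt} staged={none}
After op 7 (modify a.txt): modified={a.txt, b.txt, d.txt} staged={none}
After op 8 (git add d.txt): modified={a.txt, b.txt} staged={d.txt}
After op 9 (git add a.txt): modified={b.txt} staged={a.txt, d.txt}
After op 10 (git reset d.txt): modified={b.txt, d.txt} staged={a.txt}
After op 11 (git commit): modified={b.txt, d.txt} staged={none}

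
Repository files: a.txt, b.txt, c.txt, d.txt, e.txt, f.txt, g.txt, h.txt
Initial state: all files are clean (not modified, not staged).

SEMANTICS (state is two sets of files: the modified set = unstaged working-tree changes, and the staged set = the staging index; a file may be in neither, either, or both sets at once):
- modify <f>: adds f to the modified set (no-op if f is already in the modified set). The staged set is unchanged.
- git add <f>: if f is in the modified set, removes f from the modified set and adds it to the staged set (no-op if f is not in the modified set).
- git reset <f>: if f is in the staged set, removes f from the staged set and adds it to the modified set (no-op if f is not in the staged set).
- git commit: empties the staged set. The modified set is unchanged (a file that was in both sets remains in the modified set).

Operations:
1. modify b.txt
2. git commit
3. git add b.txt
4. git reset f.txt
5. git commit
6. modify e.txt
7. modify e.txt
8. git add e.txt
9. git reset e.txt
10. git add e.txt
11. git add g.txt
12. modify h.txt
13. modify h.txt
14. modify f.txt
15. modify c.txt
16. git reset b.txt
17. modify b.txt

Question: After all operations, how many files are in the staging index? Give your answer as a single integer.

Answer: 1

Derivation:
After op 1 (modify b.txt): modified={b.txt} staged={none}
After op 2 (git commit): modified={b.txt} staged={none}
After op 3 (git add b.txt): modified={none} staged={b.txt}
After op 4 (git reset f.txt): modified={none} staged={b.txt}
After op 5 (git commit): modified={none} staged={none}
After op 6 (modify e.txt): modified={e.txt} staged={none}
After op 7 (modify e.txt): modified={e.txt} staged={none}
After op 8 (git add e.txt): modified={none} staged={e.txt}
After op 9 (git reset e.txt): modified={e.txt} staged={none}
After op 10 (git add e.txt): modified={none} staged={e.txt}
After op 11 (git add g.txt): modified={none} staged={e.txt}
After op 12 (modify h.txt): modified={h.txt} staged={e.txt}
After op 13 (modify h.txt): modified={h.txt} staged={e.txt}
After op 14 (modify f.txt): modified={f.txt, h.txt} staged={e.txt}
After op 15 (modify c.txt): modified={c.txt, f.txt, h.txt} staged={e.txt}
After op 16 (git reset b.txt): modified={c.txt, f.txt, h.txt} staged={e.txt}
After op 17 (modify b.txt): modified={b.txt, c.txt, f.txt, h.txt} staged={e.txt}
Final staged set: {e.txt} -> count=1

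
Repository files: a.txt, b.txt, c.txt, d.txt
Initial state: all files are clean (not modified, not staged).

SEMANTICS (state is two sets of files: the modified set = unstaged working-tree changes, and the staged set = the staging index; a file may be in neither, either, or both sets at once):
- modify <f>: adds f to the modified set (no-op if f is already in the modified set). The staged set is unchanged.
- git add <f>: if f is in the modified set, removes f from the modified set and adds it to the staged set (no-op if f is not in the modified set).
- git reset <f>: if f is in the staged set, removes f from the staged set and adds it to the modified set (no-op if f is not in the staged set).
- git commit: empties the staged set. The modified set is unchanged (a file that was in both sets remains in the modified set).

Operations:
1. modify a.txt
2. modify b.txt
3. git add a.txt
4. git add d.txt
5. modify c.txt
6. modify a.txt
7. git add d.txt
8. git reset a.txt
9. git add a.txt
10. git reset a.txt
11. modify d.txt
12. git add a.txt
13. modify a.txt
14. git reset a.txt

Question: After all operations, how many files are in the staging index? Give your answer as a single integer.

Answer: 0

Derivation:
After op 1 (modify a.txt): modified={a.txt} staged={none}
After op 2 (modify b.txt): modified={a.txt, b.txt} staged={none}
After op 3 (git add a.txt): modified={b.txt} staged={a.txt}
After op 4 (git add d.txt): modified={b.txt} staged={a.txt}
After op 5 (modify c.txt): modified={b.txt, c.txt} staged={a.txt}
After op 6 (modify a.txt): modified={a.txt, b.txt, c.txt} staged={a.txt}
After op 7 (git add d.txt): modified={a.txt, b.txt, c.txt} staged={a.txt}
After op 8 (git reset a.txt): modified={a.txt, b.txt, c.txt} staged={none}
After op 9 (git add a.txt): modified={b.txt, c.txt} staged={a.txt}
After op 10 (git reset a.txt): modified={a.txt, b.txt, c.txt} staged={none}
After op 11 (modify d.txt): modified={a.txt, b.txt, c.txt, d.txt} staged={none}
After op 12 (git add a.txt): modified={b.txt, c.txt, d.txt} staged={a.txt}
After op 13 (modify a.txt): modified={a.txt, b.txt, c.txt, d.txt} staged={a.txt}
After op 14 (git reset a.txt): modified={a.txt, b.txt, c.txt, d.txt} staged={none}
Final staged set: {none} -> count=0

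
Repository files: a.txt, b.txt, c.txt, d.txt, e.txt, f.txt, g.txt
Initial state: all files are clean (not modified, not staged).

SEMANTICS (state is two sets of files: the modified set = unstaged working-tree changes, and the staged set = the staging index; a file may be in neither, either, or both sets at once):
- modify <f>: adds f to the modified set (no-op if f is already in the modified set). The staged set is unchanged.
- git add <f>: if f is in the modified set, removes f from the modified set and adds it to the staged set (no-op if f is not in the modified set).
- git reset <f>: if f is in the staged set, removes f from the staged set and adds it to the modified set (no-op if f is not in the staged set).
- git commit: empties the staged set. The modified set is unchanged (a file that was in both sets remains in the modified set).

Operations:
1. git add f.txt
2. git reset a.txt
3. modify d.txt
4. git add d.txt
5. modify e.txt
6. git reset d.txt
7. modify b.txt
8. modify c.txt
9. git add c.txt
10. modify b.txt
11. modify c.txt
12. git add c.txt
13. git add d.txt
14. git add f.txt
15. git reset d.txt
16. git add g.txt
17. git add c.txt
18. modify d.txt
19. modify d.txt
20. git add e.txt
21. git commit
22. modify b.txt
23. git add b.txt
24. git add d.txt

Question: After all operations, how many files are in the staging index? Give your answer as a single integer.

Answer: 2

Derivation:
After op 1 (git add f.txt): modified={none} staged={none}
After op 2 (git reset a.txt): modified={none} staged={none}
After op 3 (modify d.txt): modified={d.txt} staged={none}
After op 4 (git add d.txt): modified={none} staged={d.txt}
After op 5 (modify e.txt): modified={e.txt} staged={d.txt}
After op 6 (git reset d.txt): modified={d.txt, e.txt} staged={none}
After op 7 (modify b.txt): modified={b.txt, d.txt, e.txt} staged={none}
After op 8 (modify c.txt): modified={b.txt, c.txt, d.txt, e.txt} staged={none}
After op 9 (git add c.txt): modified={b.txt, d.txt, e.txt} staged={c.txt}
After op 10 (modify b.txt): modified={b.txt, d.txt, e.txt} staged={c.txt}
After op 11 (modify c.txt): modified={b.txt, c.txt, d.txt, e.txt} staged={c.txt}
After op 12 (git add c.txt): modified={b.txt, d.txt, e.txt} staged={c.txt}
After op 13 (git add d.txt): modified={b.txt, e.txt} staged={c.txt, d.txt}
After op 14 (git add f.txt): modified={b.txt, e.txt} staged={c.txt, d.txt}
After op 15 (git reset d.txt): modified={b.txt, d.txt, e.txt} staged={c.txt}
After op 16 (git add g.txt): modified={b.txt, d.txt, e.txt} staged={c.txt}
After op 17 (git add c.txt): modified={b.txt, d.txt, e.txt} staged={c.txt}
After op 18 (modify d.txt): modified={b.txt, d.txt, e.txt} staged={c.txt}
After op 19 (modify d.txt): modified={b.txt, d.txt, e.txt} staged={c.txt}
After op 20 (git add e.txt): modified={b.txt, d.txt} staged={c.txt, e.txt}
After op 21 (git commit): modified={b.txt, d.txt} staged={none}
After op 22 (modify b.txt): modified={b.txt, d.txt} staged={none}
After op 23 (git add b.txt): modified={d.txt} staged={b.txt}
After op 24 (git add d.txt): modified={none} staged={b.txt, d.txt}
Final staged set: {b.txt, d.txt} -> count=2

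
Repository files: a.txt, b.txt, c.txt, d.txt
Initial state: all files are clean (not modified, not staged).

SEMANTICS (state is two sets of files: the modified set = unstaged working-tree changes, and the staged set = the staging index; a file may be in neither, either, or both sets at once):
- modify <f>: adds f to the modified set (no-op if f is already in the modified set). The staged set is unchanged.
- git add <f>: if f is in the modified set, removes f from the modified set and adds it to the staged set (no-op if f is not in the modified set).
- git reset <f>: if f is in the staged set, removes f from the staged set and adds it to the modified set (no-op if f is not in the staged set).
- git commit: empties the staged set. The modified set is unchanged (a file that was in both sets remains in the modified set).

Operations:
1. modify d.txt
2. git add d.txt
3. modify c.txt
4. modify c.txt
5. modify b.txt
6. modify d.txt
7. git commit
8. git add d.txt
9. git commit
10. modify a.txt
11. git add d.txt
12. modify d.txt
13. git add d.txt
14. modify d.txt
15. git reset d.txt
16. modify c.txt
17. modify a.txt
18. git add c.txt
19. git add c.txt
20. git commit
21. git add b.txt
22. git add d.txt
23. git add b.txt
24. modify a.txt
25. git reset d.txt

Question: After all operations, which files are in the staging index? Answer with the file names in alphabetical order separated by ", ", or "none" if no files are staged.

Answer: b.txt

Derivation:
After op 1 (modify d.txt): modified={d.txt} staged={none}
After op 2 (git add d.txt): modified={none} staged={d.txt}
After op 3 (modify c.txt): modified={c.txt} staged={d.txt}
After op 4 (modify c.txt): modified={c.txt} staged={d.txt}
After op 5 (modify b.txt): modified={b.txt, c.txt} staged={d.txt}
After op 6 (modify d.txt): modified={b.txt, c.txt, d.txt} staged={d.txt}
After op 7 (git commit): modified={b.txt, c.txt, d.txt} staged={none}
After op 8 (git add d.txt): modified={b.txt, c.txt} staged={d.txt}
After op 9 (git commit): modified={b.txt, c.txt} staged={none}
After op 10 (modify a.txt): modified={a.txt, b.txt, c.txt} staged={none}
After op 11 (git add d.txt): modified={a.txt, b.txt, c.txt} staged={none}
After op 12 (modify d.txt): modified={a.txt, b.txt, c.txt, d.txt} staged={none}
After op 13 (git add d.txt): modified={a.txt, b.txt, c.txt} staged={d.txt}
After op 14 (modify d.txt): modified={a.txt, b.txt, c.txt, d.txt} staged={d.txt}
After op 15 (git reset d.txt): modified={a.txt, b.txt, c.txt, d.txt} staged={none}
After op 16 (modify c.txt): modified={a.txt, b.txt, c.txt, d.txt} staged={none}
After op 17 (modify a.txt): modified={a.txt, b.txt, c.txt, d.txt} staged={none}
After op 18 (git add c.txt): modified={a.txt, b.txt, d.txt} staged={c.txt}
After op 19 (git add c.txt): modified={a.txt, b.txt, d.txt} staged={c.txt}
After op 20 (git commit): modified={a.txt, b.txt, d.txt} staged={none}
After op 21 (git add b.txt): modified={a.txt, d.txt} staged={b.txt}
After op 22 (git add d.txt): modified={a.txt} staged={b.txt, d.txt}
After op 23 (git add b.txt): modified={a.txt} staged={b.txt, d.txt}
After op 24 (modify a.txt): modified={a.txt} staged={b.txt, d.txt}
After op 25 (git reset d.txt): modified={a.txt, d.txt} staged={b.txt}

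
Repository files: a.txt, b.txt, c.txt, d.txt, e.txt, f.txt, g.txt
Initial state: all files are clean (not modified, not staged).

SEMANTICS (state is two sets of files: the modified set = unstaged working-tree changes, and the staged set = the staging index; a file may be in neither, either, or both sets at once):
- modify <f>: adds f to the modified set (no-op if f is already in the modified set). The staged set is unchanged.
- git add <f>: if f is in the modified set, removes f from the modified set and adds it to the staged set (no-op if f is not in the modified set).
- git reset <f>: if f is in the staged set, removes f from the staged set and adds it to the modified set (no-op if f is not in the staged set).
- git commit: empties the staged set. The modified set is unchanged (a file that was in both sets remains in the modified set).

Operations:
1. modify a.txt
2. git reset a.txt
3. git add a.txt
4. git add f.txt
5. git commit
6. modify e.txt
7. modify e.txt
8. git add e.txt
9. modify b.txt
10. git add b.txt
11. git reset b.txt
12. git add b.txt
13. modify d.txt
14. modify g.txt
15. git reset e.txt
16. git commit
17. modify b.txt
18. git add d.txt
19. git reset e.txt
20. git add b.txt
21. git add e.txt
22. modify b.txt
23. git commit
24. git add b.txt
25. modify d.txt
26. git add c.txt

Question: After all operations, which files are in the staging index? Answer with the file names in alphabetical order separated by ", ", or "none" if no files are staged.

Answer: b.txt

Derivation:
After op 1 (modify a.txt): modified={a.txt} staged={none}
After op 2 (git reset a.txt): modified={a.txt} staged={none}
After op 3 (git add a.txt): modified={none} staged={a.txt}
After op 4 (git add f.txt): modified={none} staged={a.txt}
After op 5 (git commit): modified={none} staged={none}
After op 6 (modify e.txt): modified={e.txt} staged={none}
After op 7 (modify e.txt): modified={e.txt} staged={none}
After op 8 (git add e.txt): modified={none} staged={e.txt}
After op 9 (modify b.txt): modified={b.txt} staged={e.txt}
After op 10 (git add b.txt): modified={none} staged={b.txt, e.txt}
After op 11 (git reset b.txt): modified={b.txt} staged={e.txt}
After op 12 (git add b.txt): modified={none} staged={b.txt, e.txt}
After op 13 (modify d.txt): modified={d.txt} staged={b.txt, e.txt}
After op 14 (modify g.txt): modified={d.txt, g.txt} staged={b.txt, e.txt}
After op 15 (git reset e.txt): modified={d.txt, e.txt, g.txt} staged={b.txt}
After op 16 (git commit): modified={d.txt, e.txt, g.txt} staged={none}
After op 17 (modify b.txt): modified={b.txt, d.txt, e.txt, g.txt} staged={none}
After op 18 (git add d.txt): modified={b.txt, e.txt, g.txt} staged={d.txt}
After op 19 (git reset e.txt): modified={b.txt, e.txt, g.txt} staged={d.txt}
After op 20 (git add b.txt): modified={e.txt, g.txt} staged={b.txt, d.txt}
After op 21 (git add e.txt): modified={g.txt} staged={b.txt, d.txt, e.txt}
After op 22 (modify b.txt): modified={b.txt, g.txt} staged={b.txt, d.txt, e.txt}
After op 23 (git commit): modified={b.txt, g.txt} staged={none}
After op 24 (git add b.txt): modified={g.txt} staged={b.txt}
After op 25 (modify d.txt): modified={d.txt, g.txt} staged={b.txt}
After op 26 (git add c.txt): modified={d.txt, g.txt} staged={b.txt}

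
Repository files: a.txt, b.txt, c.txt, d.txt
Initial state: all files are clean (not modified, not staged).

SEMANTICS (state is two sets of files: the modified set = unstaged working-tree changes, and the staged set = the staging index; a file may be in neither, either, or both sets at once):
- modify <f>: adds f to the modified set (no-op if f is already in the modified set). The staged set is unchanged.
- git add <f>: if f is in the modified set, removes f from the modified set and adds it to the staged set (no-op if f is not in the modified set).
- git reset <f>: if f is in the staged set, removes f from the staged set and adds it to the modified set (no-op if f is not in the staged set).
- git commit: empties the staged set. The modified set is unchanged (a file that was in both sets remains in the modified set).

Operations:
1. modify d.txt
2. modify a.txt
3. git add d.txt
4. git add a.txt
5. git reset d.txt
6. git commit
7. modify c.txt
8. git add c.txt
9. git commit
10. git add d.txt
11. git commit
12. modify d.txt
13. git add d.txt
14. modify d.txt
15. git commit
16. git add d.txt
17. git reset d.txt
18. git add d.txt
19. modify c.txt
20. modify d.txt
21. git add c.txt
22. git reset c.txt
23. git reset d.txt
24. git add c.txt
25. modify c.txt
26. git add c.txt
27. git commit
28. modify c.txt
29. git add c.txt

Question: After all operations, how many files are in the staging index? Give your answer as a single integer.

Answer: 1

Derivation:
After op 1 (modify d.txt): modified={d.txt} staged={none}
After op 2 (modify a.txt): modified={a.txt, d.txt} staged={none}
After op 3 (git add d.txt): modified={a.txt} staged={d.txt}
After op 4 (git add a.txt): modified={none} staged={a.txt, d.txt}
After op 5 (git reset d.txt): modified={d.txt} staged={a.txt}
After op 6 (git commit): modified={d.txt} staged={none}
After op 7 (modify c.txt): modified={c.txt, d.txt} staged={none}
After op 8 (git add c.txt): modified={d.txt} staged={c.txt}
After op 9 (git commit): modified={d.txt} staged={none}
After op 10 (git add d.txt): modified={none} staged={d.txt}
After op 11 (git commit): modified={none} staged={none}
After op 12 (modify d.txt): modified={d.txt} staged={none}
After op 13 (git add d.txt): modified={none} staged={d.txt}
After op 14 (modify d.txt): modified={d.txt} staged={d.txt}
After op 15 (git commit): modified={d.txt} staged={none}
After op 16 (git add d.txt): modified={none} staged={d.txt}
After op 17 (git reset d.txt): modified={d.txt} staged={none}
After op 18 (git add d.txt): modified={none} staged={d.txt}
After op 19 (modify c.txt): modified={c.txt} staged={d.txt}
After op 20 (modify d.txt): modified={c.txt, d.txt} staged={d.txt}
After op 21 (git add c.txt): modified={d.txt} staged={c.txt, d.txt}
After op 22 (git reset c.txt): modified={c.txt, d.txt} staged={d.txt}
After op 23 (git reset d.txt): modified={c.txt, d.txt} staged={none}
After op 24 (git add c.txt): modified={d.txt} staged={c.txt}
After op 25 (modify c.txt): modified={c.txt, d.txt} staged={c.txt}
After op 26 (git add c.txt): modified={d.txt} staged={c.txt}
After op 27 (git commit): modified={d.txt} staged={none}
After op 28 (modify c.txt): modified={c.txt, d.txt} staged={none}
After op 29 (git add c.txt): modified={d.txt} staged={c.txt}
Final staged set: {c.txt} -> count=1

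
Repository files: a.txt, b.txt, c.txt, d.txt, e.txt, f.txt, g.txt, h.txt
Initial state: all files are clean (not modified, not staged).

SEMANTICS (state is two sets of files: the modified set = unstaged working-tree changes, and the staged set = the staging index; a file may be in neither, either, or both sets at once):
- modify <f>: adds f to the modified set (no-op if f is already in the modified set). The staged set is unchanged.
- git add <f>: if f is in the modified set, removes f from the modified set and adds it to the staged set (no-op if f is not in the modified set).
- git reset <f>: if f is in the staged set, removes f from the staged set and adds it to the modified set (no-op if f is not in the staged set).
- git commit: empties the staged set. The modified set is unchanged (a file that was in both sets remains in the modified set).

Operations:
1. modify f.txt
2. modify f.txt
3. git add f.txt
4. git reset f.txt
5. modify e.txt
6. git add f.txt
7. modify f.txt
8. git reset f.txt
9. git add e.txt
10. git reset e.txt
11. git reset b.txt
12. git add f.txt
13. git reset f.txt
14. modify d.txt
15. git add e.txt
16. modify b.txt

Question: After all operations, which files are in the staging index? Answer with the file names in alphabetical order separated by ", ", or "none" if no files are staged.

Answer: e.txt

Derivation:
After op 1 (modify f.txt): modified={f.txt} staged={none}
After op 2 (modify f.txt): modified={f.txt} staged={none}
After op 3 (git add f.txt): modified={none} staged={f.txt}
After op 4 (git reset f.txt): modified={f.txt} staged={none}
After op 5 (modify e.txt): modified={e.txt, f.txt} staged={none}
After op 6 (git add f.txt): modified={e.txt} staged={f.txt}
After op 7 (modify f.txt): modified={e.txt, f.txt} staged={f.txt}
After op 8 (git reset f.txt): modified={e.txt, f.txt} staged={none}
After op 9 (git add e.txt): modified={f.txt} staged={e.txt}
After op 10 (git reset e.txt): modified={e.txt, f.txt} staged={none}
After op 11 (git reset b.txt): modified={e.txt, f.txt} staged={none}
After op 12 (git add f.txt): modified={e.txt} staged={f.txt}
After op 13 (git reset f.txt): modified={e.txt, f.txt} staged={none}
After op 14 (modify d.txt): modified={d.txt, e.txt, f.txt} staged={none}
After op 15 (git add e.txt): modified={d.txt, f.txt} staged={e.txt}
After op 16 (modify b.txt): modified={b.txt, d.txt, f.txt} staged={e.txt}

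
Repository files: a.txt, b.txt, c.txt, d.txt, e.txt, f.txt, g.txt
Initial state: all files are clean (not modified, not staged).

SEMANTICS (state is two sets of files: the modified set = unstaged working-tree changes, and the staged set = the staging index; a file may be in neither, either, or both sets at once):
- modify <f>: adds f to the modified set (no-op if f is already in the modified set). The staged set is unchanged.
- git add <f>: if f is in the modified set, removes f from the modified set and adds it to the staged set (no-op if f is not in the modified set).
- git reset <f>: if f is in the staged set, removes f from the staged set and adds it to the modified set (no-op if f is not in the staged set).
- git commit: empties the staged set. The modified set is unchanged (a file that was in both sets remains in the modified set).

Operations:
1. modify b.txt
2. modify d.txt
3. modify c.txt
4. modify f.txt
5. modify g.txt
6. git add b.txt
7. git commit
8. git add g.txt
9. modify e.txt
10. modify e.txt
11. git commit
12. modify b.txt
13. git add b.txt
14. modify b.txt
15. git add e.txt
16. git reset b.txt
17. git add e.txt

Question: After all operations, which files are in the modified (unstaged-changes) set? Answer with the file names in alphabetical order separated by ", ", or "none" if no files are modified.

After op 1 (modify b.txt): modified={b.txt} staged={none}
After op 2 (modify d.txt): modified={b.txt, d.txt} staged={none}
After op 3 (modify c.txt): modified={b.txt, c.txt, d.txt} staged={none}
After op 4 (modify f.txt): modified={b.txt, c.txt, d.txt, f.txt} staged={none}
After op 5 (modify g.txt): modified={b.txt, c.txt, d.txt, f.txt, g.txt} staged={none}
After op 6 (git add b.txt): modified={c.txt, d.txt, f.txt, g.txt} staged={b.txt}
After op 7 (git commit): modified={c.txt, d.txt, f.txt, g.txt} staged={none}
After op 8 (git add g.txt): modified={c.txt, d.txt, f.txt} staged={g.txt}
After op 9 (modify e.txt): modified={c.txt, d.txt, e.txt, f.txt} staged={g.txt}
After op 10 (modify e.txt): modified={c.txt, d.txt, e.txt, f.txt} staged={g.txt}
After op 11 (git commit): modified={c.txt, d.txt, e.txt, f.txt} staged={none}
After op 12 (modify b.txt): modified={b.txt, c.txt, d.txt, e.txt, f.txt} staged={none}
After op 13 (git add b.txt): modified={c.txt, d.txt, e.txt, f.txt} staged={b.txt}
After op 14 (modify b.txt): modified={b.txt, c.txt, d.txt, e.txt, f.txt} staged={b.txt}
After op 15 (git add e.txt): modified={b.txt, c.txt, d.txt, f.txt} staged={b.txt, e.txt}
After op 16 (git reset b.txt): modified={b.txt, c.txt, d.txt, f.txt} staged={e.txt}
After op 17 (git add e.txt): modified={b.txt, c.txt, d.txt, f.txt} staged={e.txt}

Answer: b.txt, c.txt, d.txt, f.txt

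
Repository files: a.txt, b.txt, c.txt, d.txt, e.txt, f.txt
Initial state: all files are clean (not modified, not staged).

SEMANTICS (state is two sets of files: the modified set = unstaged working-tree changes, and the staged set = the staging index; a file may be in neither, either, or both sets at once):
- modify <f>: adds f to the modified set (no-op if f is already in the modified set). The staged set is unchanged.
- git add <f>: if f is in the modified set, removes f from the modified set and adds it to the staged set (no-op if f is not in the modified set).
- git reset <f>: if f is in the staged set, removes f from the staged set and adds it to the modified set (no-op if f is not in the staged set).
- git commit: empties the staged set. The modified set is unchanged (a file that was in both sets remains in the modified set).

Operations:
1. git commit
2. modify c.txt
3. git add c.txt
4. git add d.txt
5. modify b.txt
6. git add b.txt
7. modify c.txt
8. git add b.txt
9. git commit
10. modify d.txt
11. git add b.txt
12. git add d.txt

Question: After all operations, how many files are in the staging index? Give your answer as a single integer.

After op 1 (git commit): modified={none} staged={none}
After op 2 (modify c.txt): modified={c.txt} staged={none}
After op 3 (git add c.txt): modified={none} staged={c.txt}
After op 4 (git add d.txt): modified={none} staged={c.txt}
After op 5 (modify b.txt): modified={b.txt} staged={c.txt}
After op 6 (git add b.txt): modified={none} staged={b.txt, c.txt}
After op 7 (modify c.txt): modified={c.txt} staged={b.txt, c.txt}
After op 8 (git add b.txt): modified={c.txt} staged={b.txt, c.txt}
After op 9 (git commit): modified={c.txt} staged={none}
After op 10 (modify d.txt): modified={c.txt, d.txt} staged={none}
After op 11 (git add b.txt): modified={c.txt, d.txt} staged={none}
After op 12 (git add d.txt): modified={c.txt} staged={d.txt}
Final staged set: {d.txt} -> count=1

Answer: 1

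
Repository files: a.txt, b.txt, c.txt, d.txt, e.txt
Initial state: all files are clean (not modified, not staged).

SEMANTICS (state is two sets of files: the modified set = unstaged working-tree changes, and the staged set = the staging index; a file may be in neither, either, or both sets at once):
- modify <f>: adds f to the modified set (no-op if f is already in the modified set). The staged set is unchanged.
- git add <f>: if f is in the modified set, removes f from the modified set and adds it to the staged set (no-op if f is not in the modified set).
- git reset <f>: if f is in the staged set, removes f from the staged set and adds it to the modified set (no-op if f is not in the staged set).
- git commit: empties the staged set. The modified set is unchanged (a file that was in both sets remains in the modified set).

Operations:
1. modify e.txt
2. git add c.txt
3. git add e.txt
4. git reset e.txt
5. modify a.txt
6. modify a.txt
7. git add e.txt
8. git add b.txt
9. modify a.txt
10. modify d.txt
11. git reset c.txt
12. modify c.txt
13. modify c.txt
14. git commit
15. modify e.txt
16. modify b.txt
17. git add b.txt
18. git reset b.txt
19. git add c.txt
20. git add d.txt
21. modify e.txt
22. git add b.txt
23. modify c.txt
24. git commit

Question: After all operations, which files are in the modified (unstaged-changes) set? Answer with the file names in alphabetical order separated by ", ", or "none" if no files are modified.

After op 1 (modify e.txt): modified={e.txt} staged={none}
After op 2 (git add c.txt): modified={e.txt} staged={none}
After op 3 (git add e.txt): modified={none} staged={e.txt}
After op 4 (git reset e.txt): modified={e.txt} staged={none}
After op 5 (modify a.txt): modified={a.txt, e.txt} staged={none}
After op 6 (modify a.txt): modified={a.txt, e.txt} staged={none}
After op 7 (git add e.txt): modified={a.txt} staged={e.txt}
After op 8 (git add b.txt): modified={a.txt} staged={e.txt}
After op 9 (modify a.txt): modified={a.txt} staged={e.txt}
After op 10 (modify d.txt): modified={a.txt, d.txt} staged={e.txt}
After op 11 (git reset c.txt): modified={a.txt, d.txt} staged={e.txt}
After op 12 (modify c.txt): modified={a.txt, c.txt, d.txt} staged={e.txt}
After op 13 (modify c.txt): modified={a.txt, c.txt, d.txt} staged={e.txt}
After op 14 (git commit): modified={a.txt, c.txt, d.txt} staged={none}
After op 15 (modify e.txt): modified={a.txt, c.txt, d.txt, e.txt} staged={none}
After op 16 (modify b.txt): modified={a.txt, b.txt, c.txt, d.txt, e.txt} staged={none}
After op 17 (git add b.txt): modified={a.txt, c.txt, d.txt, e.txt} staged={b.txt}
After op 18 (git reset b.txt): modified={a.txt, b.txt, c.txt, d.txt, e.txt} staged={none}
After op 19 (git add c.txt): modified={a.txt, b.txt, d.txt, e.txt} staged={c.txt}
After op 20 (git add d.txt): modified={a.txt, b.txt, e.txt} staged={c.txt, d.txt}
After op 21 (modify e.txt): modified={a.txt, b.txt, e.txt} staged={c.txt, d.txt}
After op 22 (git add b.txt): modified={a.txt, e.txt} staged={b.txt, c.txt, d.txt}
After op 23 (modify c.txt): modified={a.txt, c.txt, e.txt} staged={b.txt, c.txt, d.txt}
After op 24 (git commit): modified={a.txt, c.txt, e.txt} staged={none}

Answer: a.txt, c.txt, e.txt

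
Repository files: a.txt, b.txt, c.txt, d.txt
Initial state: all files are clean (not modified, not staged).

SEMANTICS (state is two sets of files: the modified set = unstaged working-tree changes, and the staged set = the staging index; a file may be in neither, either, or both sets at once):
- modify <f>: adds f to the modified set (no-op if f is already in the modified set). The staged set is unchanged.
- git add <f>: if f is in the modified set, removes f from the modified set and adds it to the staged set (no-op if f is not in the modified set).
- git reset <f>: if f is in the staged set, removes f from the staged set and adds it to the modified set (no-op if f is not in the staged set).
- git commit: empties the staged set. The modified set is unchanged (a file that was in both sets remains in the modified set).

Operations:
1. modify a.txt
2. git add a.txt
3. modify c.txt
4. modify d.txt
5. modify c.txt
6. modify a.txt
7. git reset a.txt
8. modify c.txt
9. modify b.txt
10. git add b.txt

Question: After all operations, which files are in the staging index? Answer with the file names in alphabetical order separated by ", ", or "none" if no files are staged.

After op 1 (modify a.txt): modified={a.txt} staged={none}
After op 2 (git add a.txt): modified={none} staged={a.txt}
After op 3 (modify c.txt): modified={c.txt} staged={a.txt}
After op 4 (modify d.txt): modified={c.txt, d.txt} staged={a.txt}
After op 5 (modify c.txt): modified={c.txt, d.txt} staged={a.txt}
After op 6 (modify a.txt): modified={a.txt, c.txt, d.txt} staged={a.txt}
After op 7 (git reset a.txt): modified={a.txt, c.txt, d.txt} staged={none}
After op 8 (modify c.txt): modified={a.txt, c.txt, d.txt} staged={none}
After op 9 (modify b.txt): modified={a.txt, b.txt, c.txt, d.txt} staged={none}
After op 10 (git add b.txt): modified={a.txt, c.txt, d.txt} staged={b.txt}

Answer: b.txt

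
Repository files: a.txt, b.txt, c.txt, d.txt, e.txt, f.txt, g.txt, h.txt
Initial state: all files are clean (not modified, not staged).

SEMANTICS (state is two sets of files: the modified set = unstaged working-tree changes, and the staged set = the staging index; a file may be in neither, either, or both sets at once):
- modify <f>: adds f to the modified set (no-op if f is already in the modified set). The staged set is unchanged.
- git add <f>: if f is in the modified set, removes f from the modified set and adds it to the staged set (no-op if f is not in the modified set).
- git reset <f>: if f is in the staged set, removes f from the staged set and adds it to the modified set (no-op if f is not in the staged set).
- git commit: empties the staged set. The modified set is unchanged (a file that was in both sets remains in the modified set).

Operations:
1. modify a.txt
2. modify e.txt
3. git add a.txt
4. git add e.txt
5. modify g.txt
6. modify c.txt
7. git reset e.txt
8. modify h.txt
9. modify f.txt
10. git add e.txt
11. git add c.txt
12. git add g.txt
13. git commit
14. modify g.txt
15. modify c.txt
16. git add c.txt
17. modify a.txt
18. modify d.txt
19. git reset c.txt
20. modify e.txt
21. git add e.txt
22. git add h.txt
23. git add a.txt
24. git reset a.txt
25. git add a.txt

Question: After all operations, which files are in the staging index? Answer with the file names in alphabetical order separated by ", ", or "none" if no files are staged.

After op 1 (modify a.txt): modified={a.txt} staged={none}
After op 2 (modify e.txt): modified={a.txt, e.txt} staged={none}
After op 3 (git add a.txt): modified={e.txt} staged={a.txt}
After op 4 (git add e.txt): modified={none} staged={a.txt, e.txt}
After op 5 (modify g.txt): modified={g.txt} staged={a.txt, e.txt}
After op 6 (modify c.txt): modified={c.txt, g.txt} staged={a.txt, e.txt}
After op 7 (git reset e.txt): modified={c.txt, e.txt, g.txt} staged={a.txt}
After op 8 (modify h.txt): modified={c.txt, e.txt, g.txt, h.txt} staged={a.txt}
After op 9 (modify f.txt): modified={c.txt, e.txt, f.txt, g.txt, h.txt} staged={a.txt}
After op 10 (git add e.txt): modified={c.txt, f.txt, g.txt, h.txt} staged={a.txt, e.txt}
After op 11 (git add c.txt): modified={f.txt, g.txt, h.txt} staged={a.txt, c.txt, e.txt}
After op 12 (git add g.txt): modified={f.txt, h.txt} staged={a.txt, c.txt, e.txt, g.txt}
After op 13 (git commit): modified={f.txt, h.txt} staged={none}
After op 14 (modify g.txt): modified={f.txt, g.txt, h.txt} staged={none}
After op 15 (modify c.txt): modified={c.txt, f.txt, g.txt, h.txt} staged={none}
After op 16 (git add c.txt): modified={f.txt, g.txt, h.txt} staged={c.txt}
After op 17 (modify a.txt): modified={a.txt, f.txt, g.txt, h.txt} staged={c.txt}
After op 18 (modify d.txt): modified={a.txt, d.txt, f.txt, g.txt, h.txt} staged={c.txt}
After op 19 (git reset c.txt): modified={a.txt, c.txt, d.txt, f.txt, g.txt, h.txt} staged={none}
After op 20 (modify e.txt): modified={a.txt, c.txt, d.txt, e.txt, f.txt, g.txt, h.txt} staged={none}
After op 21 (git add e.txt): modified={a.txt, c.txt, d.txt, f.txt, g.txt, h.txt} staged={e.txt}
After op 22 (git add h.txt): modified={a.txt, c.txt, d.txt, f.txt, g.txt} staged={e.txt, h.txt}
After op 23 (git add a.txt): modified={c.txt, d.txt, f.txt, g.txt} staged={a.txt, e.txt, h.txt}
After op 24 (git reset a.txt): modified={a.txt, c.txt, d.txt, f.txt, g.txt} staged={e.txt, h.txt}
After op 25 (git add a.txt): modified={c.txt, d.txt, f.txt, g.txt} staged={a.txt, e.txt, h.txt}

Answer: a.txt, e.txt, h.txt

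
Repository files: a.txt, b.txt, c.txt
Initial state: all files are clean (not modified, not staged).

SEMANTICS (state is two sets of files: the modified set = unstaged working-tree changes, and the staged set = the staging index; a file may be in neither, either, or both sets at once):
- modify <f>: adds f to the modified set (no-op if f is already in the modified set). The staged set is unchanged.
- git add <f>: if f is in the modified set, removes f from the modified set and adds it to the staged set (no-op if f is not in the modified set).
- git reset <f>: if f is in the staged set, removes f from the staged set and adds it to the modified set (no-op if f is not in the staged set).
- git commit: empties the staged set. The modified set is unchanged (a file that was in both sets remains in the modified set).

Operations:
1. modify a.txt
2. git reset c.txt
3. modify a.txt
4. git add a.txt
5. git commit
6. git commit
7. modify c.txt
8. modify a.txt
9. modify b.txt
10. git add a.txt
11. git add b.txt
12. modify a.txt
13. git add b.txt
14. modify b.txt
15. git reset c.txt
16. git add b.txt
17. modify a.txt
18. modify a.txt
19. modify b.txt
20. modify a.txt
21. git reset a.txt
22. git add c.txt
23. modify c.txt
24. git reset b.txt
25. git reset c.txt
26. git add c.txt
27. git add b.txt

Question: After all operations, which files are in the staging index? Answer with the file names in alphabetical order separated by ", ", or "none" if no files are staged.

Answer: b.txt, c.txt

Derivation:
After op 1 (modify a.txt): modified={a.txt} staged={none}
After op 2 (git reset c.txt): modified={a.txt} staged={none}
After op 3 (modify a.txt): modified={a.txt} staged={none}
After op 4 (git add a.txt): modified={none} staged={a.txt}
After op 5 (git commit): modified={none} staged={none}
After op 6 (git commit): modified={none} staged={none}
After op 7 (modify c.txt): modified={c.txt} staged={none}
After op 8 (modify a.txt): modified={a.txt, c.txt} staged={none}
After op 9 (modify b.txt): modified={a.txt, b.txt, c.txt} staged={none}
After op 10 (git add a.txt): modified={b.txt, c.txt} staged={a.txt}
After op 11 (git add b.txt): modified={c.txt} staged={a.txt, b.txt}
After op 12 (modify a.txt): modified={a.txt, c.txt} staged={a.txt, b.txt}
After op 13 (git add b.txt): modified={a.txt, c.txt} staged={a.txt, b.txt}
After op 14 (modify b.txt): modified={a.txt, b.txt, c.txt} staged={a.txt, b.txt}
After op 15 (git reset c.txt): modified={a.txt, b.txt, c.txt} staged={a.txt, b.txt}
After op 16 (git add b.txt): modified={a.txt, c.txt} staged={a.txt, b.txt}
After op 17 (modify a.txt): modified={a.txt, c.txt} staged={a.txt, b.txt}
After op 18 (modify a.txt): modified={a.txt, c.txt} staged={a.txt, b.txt}
After op 19 (modify b.txt): modified={a.txt, b.txt, c.txt} staged={a.txt, b.txt}
After op 20 (modify a.txt): modified={a.txt, b.txt, c.txt} staged={a.txt, b.txt}
After op 21 (git reset a.txt): modified={a.txt, b.txt, c.txt} staged={b.txt}
After op 22 (git add c.txt): modified={a.txt, b.txt} staged={b.txt, c.txt}
After op 23 (modify c.txt): modified={a.txt, b.txt, c.txt} staged={b.txt, c.txt}
After op 24 (git reset b.txt): modified={a.txt, b.txt, c.txt} staged={c.txt}
After op 25 (git reset c.txt): modified={a.txt, b.txt, c.txt} staged={none}
After op 26 (git add c.txt): modified={a.txt, b.txt} staged={c.txt}
After op 27 (git add b.txt): modified={a.txt} staged={b.txt, c.txt}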